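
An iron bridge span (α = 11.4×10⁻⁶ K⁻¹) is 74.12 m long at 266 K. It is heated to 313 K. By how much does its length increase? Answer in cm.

ΔL = 3.97 cm

|ΔT| = |313 − 266| = 47 K
ΔL = αL₀ΔT = (11.4×10⁻⁶)(74.12)(47) = 3.97×10⁻² m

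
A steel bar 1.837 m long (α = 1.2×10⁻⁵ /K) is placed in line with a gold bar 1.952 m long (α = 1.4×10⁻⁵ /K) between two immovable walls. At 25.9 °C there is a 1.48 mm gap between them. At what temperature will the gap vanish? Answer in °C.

α₁L₁ = 2.2044×10⁻⁵ m/K, α₂L₂ = 2.7328×10⁻⁵ m/K → total 4.9372×10⁻⁵ m/K
ΔT = g/(α₁L₁+α₂L₂) = 1.48×10⁻³ / 4.9372×10⁻⁵ = 29.977 K
T = 25.9 + 29.977 = 55.877 °C

T = 55.9 °C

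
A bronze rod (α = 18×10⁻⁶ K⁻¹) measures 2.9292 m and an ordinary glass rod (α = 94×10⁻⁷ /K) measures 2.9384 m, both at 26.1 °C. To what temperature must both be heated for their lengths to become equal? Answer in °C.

Equal length when α₁L₁ΔT − α₂L₂ΔT = L₂ − L₁ = 9.20×10⁻³ m
α₁L₁ = 5.27256×10⁻⁵, α₂L₂ = 2.762096×10⁻⁵ → Δ(αL) = 2.510464×10⁻⁵ m/K
ΔT = 9.20×10⁻³ / 2.510464×10⁻⁵ = 366.466 K, so T = 26.1 + 366.466 = 392.566 °C

T = 392.6 °C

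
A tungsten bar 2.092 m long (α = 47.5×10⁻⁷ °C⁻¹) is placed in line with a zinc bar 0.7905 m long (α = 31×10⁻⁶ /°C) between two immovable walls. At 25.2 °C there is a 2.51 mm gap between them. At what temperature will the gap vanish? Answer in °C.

Gap closes when ΔL₁ + ΔL₂ = 2.51 mm = 2.51×10⁻³ m
(α₁L₁ + α₂L₂)ΔT = g
α₁L₁ + α₂L₂ = 47.5×10⁻⁷×2.092 + 31×10⁻⁶×0.7905 = 3.44425×10⁻⁵ m/K
ΔT = 2.51×10⁻³ / 3.44425×10⁻⁵ = 72.875 K
T = 25.2 + 72.875 = 98.075 °C

T = 98.1 °C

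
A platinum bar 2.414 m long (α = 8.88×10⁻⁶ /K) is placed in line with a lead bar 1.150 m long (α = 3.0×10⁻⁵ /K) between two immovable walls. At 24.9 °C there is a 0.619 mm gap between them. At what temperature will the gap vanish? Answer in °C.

Gap closes when ΔL₁ + ΔL₂ = 0.619 mm = 6.19×10⁻⁴ m
(α₁L₁ + α₂L₂)ΔT = g
α₁L₁ + α₂L₂ = 8.88×10⁻⁶×2.414 + 3.0×10⁻⁵×1.150 = 5.593632×10⁻⁵ m/K
ΔT = 6.19×10⁻⁴ / 5.593632×10⁻⁵ = 11.066 K
T = 24.9 + 11.066 = 35.966 °C

T = 36.0 °C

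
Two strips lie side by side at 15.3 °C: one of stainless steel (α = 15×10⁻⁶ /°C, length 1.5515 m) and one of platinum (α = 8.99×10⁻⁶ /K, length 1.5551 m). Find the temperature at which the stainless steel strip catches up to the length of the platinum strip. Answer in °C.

T = 402.7 °C

L₁(1 + α₁ΔT) = L₂(1 + α₂ΔT) ⇒ ΔT = (L₂ − L₁)/(α₁L₁ − α₂L₂)
L₂ − L₁ = 1.5551 − 1.5515 = 3.60×10⁻³ m
α₁L₁ − α₂L₂ = 15×10⁻⁶×1.5515 − 8.99×10⁻⁶×1.5551 = 9.292151×10⁻⁶ m/K
ΔT = 3.60×10⁻³ / 9.292151×10⁻⁶ = 387.424 K
T = 15.3 + 387.424 = 402.724 °C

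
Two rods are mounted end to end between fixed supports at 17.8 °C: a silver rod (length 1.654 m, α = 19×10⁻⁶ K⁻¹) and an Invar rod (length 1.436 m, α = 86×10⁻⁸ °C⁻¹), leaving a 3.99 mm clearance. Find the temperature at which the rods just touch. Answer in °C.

T = 140 °C

Gap closes when ΔL₁ + ΔL₂ = 3.99 mm = 3.99×10⁻³ m
(α₁L₁ + α₂L₂)ΔT = g
α₁L₁ + α₂L₂ = 19×10⁻⁶×1.654 + 86×10⁻⁸×1.436 = 3.266096×10⁻⁵ m/K
ΔT = 3.99×10⁻³ / 3.266096×10⁻⁵ = 122.16 K
T = 17.8 + 122.16 = 139.96 °C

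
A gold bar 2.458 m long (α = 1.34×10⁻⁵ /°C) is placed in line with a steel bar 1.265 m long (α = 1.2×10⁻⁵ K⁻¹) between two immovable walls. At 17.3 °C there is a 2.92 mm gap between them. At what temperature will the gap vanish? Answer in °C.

T = 78.0 °C

α₁L₁ = 3.29372×10⁻⁵ m/K, α₂L₂ = 1.518×10⁻⁵ m/K → total 4.81172×10⁻⁵ m/K
ΔT = g/(α₁L₁+α₂L₂) = 2.92×10⁻³ / 4.81172×10⁻⁵ = 60.685 K
T = 17.3 + 60.685 = 77.985 °C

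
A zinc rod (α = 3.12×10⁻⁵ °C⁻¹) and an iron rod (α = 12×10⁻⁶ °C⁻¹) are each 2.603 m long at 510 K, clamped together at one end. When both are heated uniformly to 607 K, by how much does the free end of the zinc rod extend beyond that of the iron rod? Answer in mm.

ΔT = 97 K
zinc: ΔL = 3.12×10⁻⁵ × 2.603 m × 97 = 7.8777×10⁻³ m = 7.8777 mm
iron: ΔL = 12×10⁻⁶ × 2.603 m × 97 = 3.0299×10⁻³ m = 3.0299 mm
difference = 7.8777 − 3.0299 = 4.8478 mm

4.85 mm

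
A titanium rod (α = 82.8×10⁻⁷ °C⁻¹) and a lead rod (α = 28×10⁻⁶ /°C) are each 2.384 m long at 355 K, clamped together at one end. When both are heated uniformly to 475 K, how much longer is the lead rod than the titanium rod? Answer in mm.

5.64 mm

ΔT = 120 K
titanium: ΔL = 82.8×10⁻⁷ × 2.384 m × 120 = 2.3687×10⁻³ m = 2.3687 mm
lead: ΔL = 28×10⁻⁶ × 2.384 m × 120 = 8.0102×10⁻³ m = 8.0102 mm
difference = 8.0102 − 2.3687 = 5.6415 mm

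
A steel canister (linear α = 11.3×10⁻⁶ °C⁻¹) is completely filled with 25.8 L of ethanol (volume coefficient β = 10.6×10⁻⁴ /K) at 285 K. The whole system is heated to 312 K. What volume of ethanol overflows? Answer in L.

The canister also expands: β_container ≈ 3α = 3.39×10⁻⁵ /K
Net overflow = V₀(β_liq − 3α_cont)ΔT
β − 3α = 1.06×10⁻³ − 3.39×10⁻⁵ = 1.0261×10⁻³ /K; ΔT = 27 K
ΔV = 25.8 × 1.0261×10⁻³ × 27 = 0.715 L

0.715 L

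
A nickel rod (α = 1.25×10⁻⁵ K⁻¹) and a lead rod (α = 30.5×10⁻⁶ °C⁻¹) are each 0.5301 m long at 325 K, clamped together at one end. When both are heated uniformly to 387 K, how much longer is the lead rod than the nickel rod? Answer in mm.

ΔT = 62 K
nickel: ΔL = 1.25×10⁻⁵ × 0.5301 m × 62 = 4.1083×10⁻⁴ m = 0.41083 mm
lead: ΔL = 30.5×10⁻⁶ × 0.5301 m × 62 = 1.0024×10⁻³ m = 1.0024 mm
difference = 1.0024 − 0.41083 = 0.59157 mm

0.592 mm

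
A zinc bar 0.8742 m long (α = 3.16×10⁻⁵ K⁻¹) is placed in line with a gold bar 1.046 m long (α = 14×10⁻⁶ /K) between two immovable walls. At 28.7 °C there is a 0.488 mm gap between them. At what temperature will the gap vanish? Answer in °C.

T = 40.2 °C

Gap closes when ΔL₁ + ΔL₂ = 0.488 mm = 4.88×10⁻⁴ m
(α₁L₁ + α₂L₂)ΔT = g
α₁L₁ + α₂L₂ = 3.16×10⁻⁵×0.8742 + 14×10⁻⁶×1.046 = 4.226872×10⁻⁵ m/K
ΔT = 4.88×10⁻⁴ / 4.226872×10⁻⁵ = 11.545 K
T = 28.7 + 11.545 = 40.245 °C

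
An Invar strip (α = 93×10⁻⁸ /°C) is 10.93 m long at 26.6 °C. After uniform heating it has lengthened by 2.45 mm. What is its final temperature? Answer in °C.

T = 268 °C

ΔL = αL₀ΔT ⇒ ΔT = ΔL / (αL₀)
ΔT = 2.45×10⁻³ m / (93×10⁻⁸ × 10.93 m) = 241.03 K
T = 26.6 + 241.03 = 267.63 °C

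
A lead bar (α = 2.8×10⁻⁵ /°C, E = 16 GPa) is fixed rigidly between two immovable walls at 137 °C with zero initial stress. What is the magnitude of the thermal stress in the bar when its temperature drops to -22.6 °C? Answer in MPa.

Fully constrained: the free strain ε = αΔT is blocked, so σ = Eε = EαΔT.
|ΔT| = 159.6 K
σ = 16.0×10⁹ × 2.8×10⁻⁵ × 159.6 = 7.15×10⁷ Pa

σ = 71.5 MPa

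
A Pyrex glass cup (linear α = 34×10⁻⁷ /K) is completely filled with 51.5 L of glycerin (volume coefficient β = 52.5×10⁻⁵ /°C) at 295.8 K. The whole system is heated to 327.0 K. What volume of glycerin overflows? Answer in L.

The cup also expands: β_container ≈ 3α = 1.02×10⁻⁵ /K
Net overflow = V₀(β_liq − 3α_cont)ΔT
β − 3α = 5.25×10⁻⁴ − 1.02×10⁻⁵ = 5.148×10⁻⁴ /K; ΔT = 31.2 K
ΔV = 51.5 × 5.148×10⁻⁴ × 31.2 = 0.827 L

0.827 L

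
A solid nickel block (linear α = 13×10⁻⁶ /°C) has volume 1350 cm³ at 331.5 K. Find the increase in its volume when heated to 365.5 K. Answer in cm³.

ΔV = 1.79 cm³

Isotropic solid: β ≈ 3α = 3.9×10⁻⁵ /K; ΔT = 34.0 K
ΔV = 3αV₀ΔT = 3(13×10⁻⁶)(1350)(34.0) = 1.79 cm³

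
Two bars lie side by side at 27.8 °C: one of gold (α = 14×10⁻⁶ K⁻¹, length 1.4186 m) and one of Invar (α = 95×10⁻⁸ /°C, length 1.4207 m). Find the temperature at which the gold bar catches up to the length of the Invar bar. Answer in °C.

T = 141.2 °C

Equal length when α₁L₁ΔT − α₂L₂ΔT = L₂ − L₁ = 2.10×10⁻³ m
α₁L₁ = 1.98604×10⁻⁵, α₂L₂ = 1.349665×10⁻⁶ → Δ(αL) = 1.8510735×10⁻⁵ m/K
ΔT = 2.10×10⁻³ / 1.8510735×10⁻⁵ = 113.448 K, so T = 27.8 + 113.448 = 141.248 °C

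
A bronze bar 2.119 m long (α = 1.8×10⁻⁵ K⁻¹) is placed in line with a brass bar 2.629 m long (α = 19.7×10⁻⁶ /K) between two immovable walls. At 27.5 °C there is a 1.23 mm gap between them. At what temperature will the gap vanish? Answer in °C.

T = 41.2 °C

Gap closes when ΔL₁ + ΔL₂ = 1.23 mm = 1.23×10⁻³ m
(α₁L₁ + α₂L₂)ΔT = g
α₁L₁ + α₂L₂ = 1.8×10⁻⁵×2.119 + 19.7×10⁻⁶×2.629 = 8.99333×10⁻⁵ m/K
ΔT = 1.23×10⁻³ / 8.99333×10⁻⁵ = 13.677 K
T = 27.5 + 13.677 = 41.177 °C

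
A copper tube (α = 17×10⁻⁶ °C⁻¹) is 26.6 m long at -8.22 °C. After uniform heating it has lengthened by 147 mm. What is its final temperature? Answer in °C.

T = 317 °C

ΔL = αL₀ΔT ⇒ ΔT = ΔL / (αL₀)
ΔT = 147×10⁻³ m / (17×10⁻⁶ × 26.6 m) = 325.08 K
T = -8.22 + 325.08 = 316.86 °C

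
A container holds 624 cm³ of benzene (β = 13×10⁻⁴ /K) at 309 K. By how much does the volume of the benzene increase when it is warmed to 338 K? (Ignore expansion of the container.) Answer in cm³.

ΔV = 23.5 cm³

|ΔT| = |338 − 309| = 29 K
ΔV = βV₀ΔT = (13×10⁻⁴)(624)(29) = 23.5 cm³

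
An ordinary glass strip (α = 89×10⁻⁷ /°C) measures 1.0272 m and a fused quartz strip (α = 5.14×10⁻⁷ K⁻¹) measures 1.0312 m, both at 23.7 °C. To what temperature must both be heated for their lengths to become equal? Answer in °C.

T = 488.2 °C

Equal length when α₁L₁ΔT − α₂L₂ΔT = L₂ − L₁ = 4.00×10⁻³ m
α₁L₁ = 9.14208×10⁻⁶, α₂L₂ = 5.300368×10⁻⁷ → Δ(αL) = 8.6120432×10⁻⁶ m/K
ΔT = 4.00×10⁻³ / 8.6120432×10⁻⁶ = 464.466 K, so T = 23.7 + 464.466 = 488.166 °C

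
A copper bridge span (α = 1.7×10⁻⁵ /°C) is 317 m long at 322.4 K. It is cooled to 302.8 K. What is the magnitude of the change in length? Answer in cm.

ΔL = 10.6 cm

|ΔT| = |302.8 − 322.4| = 19.6 K
ΔL = αL₀ΔT = (1.7×10⁻⁵)(317)(19.6) = 1.06×10⁻¹ m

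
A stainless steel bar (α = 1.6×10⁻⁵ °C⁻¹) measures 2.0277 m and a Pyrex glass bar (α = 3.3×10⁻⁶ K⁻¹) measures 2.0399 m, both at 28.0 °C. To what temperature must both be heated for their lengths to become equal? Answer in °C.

Equal length when α₁L₁ΔT − α₂L₂ΔT = L₂ − L₁ = 1.22×10⁻² m
α₁L₁ = 3.24432×10⁻⁵, α₂L₂ = 6.73167×10⁻⁶ → Δ(αL) = 2.571153×10⁻⁵ m/K
ΔT = 1.22×10⁻² / 2.571153×10⁻⁵ = 474.495 K, so T = 28.0 + 474.495 = 502.495 °C

T = 502.5 °C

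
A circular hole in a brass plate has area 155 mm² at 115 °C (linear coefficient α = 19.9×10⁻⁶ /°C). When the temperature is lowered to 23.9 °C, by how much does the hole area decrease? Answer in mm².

ΔA = 0.562 mm²

Area coefficient ≈ 2α; |ΔT| = 91.1 K
ΔA = 2αA₀ΔT = 2(19.9×10⁻⁶)(155)(91.1) = 0.562 mm²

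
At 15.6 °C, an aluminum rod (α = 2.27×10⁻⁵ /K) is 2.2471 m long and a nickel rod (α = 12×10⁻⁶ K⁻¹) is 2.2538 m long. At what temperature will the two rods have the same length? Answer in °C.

T = 295.2 °C

L₁(1 + α₁ΔT) = L₂(1 + α₂ΔT) ⇒ ΔT = (L₂ − L₁)/(α₁L₁ − α₂L₂)
L₂ − L₁ = 2.2538 − 2.2471 = 6.70×10⁻³ m
α₁L₁ − α₂L₂ = 2.27×10⁻⁵×2.2471 − 12×10⁻⁶×2.2538 = 2.396357×10⁻⁵ m/K
ΔT = 6.70×10⁻³ / 2.396357×10⁻⁵ = 279.591 K
T = 15.6 + 279.591 = 295.191 °C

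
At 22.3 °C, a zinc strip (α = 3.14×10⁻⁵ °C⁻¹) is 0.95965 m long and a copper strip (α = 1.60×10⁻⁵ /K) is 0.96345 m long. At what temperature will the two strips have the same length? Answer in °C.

L₁(1 + α₁ΔT) = L₂(1 + α₂ΔT) ⇒ ΔT = (L₂ − L₁)/(α₁L₁ − α₂L₂)
L₂ − L₁ = 0.96345 − 0.95965 = 3.80×10⁻³ m
α₁L₁ − α₂L₂ = 3.14×10⁻⁵×0.95965 − 1.60×10⁻⁵×0.96345 = 1.471781×10⁻⁵ m/K
ΔT = 3.80×10⁻³ / 1.471781×10⁻⁵ = 258.191 K
T = 22.3 + 258.191 = 280.491 °C

T = 280.5 °C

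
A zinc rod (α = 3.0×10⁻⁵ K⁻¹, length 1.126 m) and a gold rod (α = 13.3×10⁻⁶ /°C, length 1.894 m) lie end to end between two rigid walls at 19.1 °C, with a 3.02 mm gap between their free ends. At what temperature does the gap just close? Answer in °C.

T = 70.3 °C

α₁L₁ = 3.378×10⁻⁵ m/K, α₂L₂ = 2.51902×10⁻⁵ m/K → total 5.89702×10⁻⁵ m/K
ΔT = g/(α₁L₁+α₂L₂) = 3.02×10⁻³ / 5.89702×10⁻⁵ = 51.212 K
T = 19.1 + 51.212 = 70.312 °C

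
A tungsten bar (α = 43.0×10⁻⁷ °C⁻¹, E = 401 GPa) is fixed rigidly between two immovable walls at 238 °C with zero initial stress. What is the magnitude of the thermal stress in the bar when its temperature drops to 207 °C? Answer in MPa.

Fully constrained: the free strain ε = αΔT is blocked, so σ = Eε = EαΔT.
|ΔT| = 31 K
σ = 401×10⁹ × 43.0×10⁻⁷ × 31 = 5.35×10⁷ Pa

σ = 53.5 MPa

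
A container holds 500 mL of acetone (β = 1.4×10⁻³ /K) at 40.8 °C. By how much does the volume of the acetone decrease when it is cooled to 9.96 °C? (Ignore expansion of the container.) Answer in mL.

ΔV = 21.6 mL

|ΔT| = |9.96 − 40.8| = 30.84 K
ΔV = βV₀ΔT = (1.4×10⁻³)(500)(30.84) = 21.6 mL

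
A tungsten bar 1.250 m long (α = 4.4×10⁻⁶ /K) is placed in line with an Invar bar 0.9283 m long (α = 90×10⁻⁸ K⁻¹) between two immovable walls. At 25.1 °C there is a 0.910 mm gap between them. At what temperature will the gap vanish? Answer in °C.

T = 169 °C

Gap closes when ΔL₁ + ΔL₂ = 0.910 mm = 9.10×10⁻⁴ m
(α₁L₁ + α₂L₂)ΔT = g
α₁L₁ + α₂L₂ = 4.4×10⁻⁶×1.250 + 90×10⁻⁸×0.9283 = 6.33547×10⁻⁶ m/K
ΔT = 9.10×10⁻⁴ / 6.33547×10⁻⁶ = 143.64 K
T = 25.1 + 143.64 = 168.74 °C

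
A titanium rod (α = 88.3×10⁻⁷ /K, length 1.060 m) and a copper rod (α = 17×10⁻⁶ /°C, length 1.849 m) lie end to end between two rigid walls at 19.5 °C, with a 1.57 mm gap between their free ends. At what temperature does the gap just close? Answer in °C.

T = 58.0 °C

α₁L₁ = 9.3598×10⁻⁶ m/K, α₂L₂ = 3.1433×10⁻⁵ m/K → total 4.07928×10⁻⁵ m/K
ΔT = g/(α₁L₁+α₂L₂) = 1.57×10⁻³ / 4.07928×10⁻⁵ = 38.487 K
T = 19.5 + 38.487 = 57.987 °C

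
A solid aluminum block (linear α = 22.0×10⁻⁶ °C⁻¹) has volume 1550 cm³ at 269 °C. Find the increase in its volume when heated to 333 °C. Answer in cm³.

ΔV = 6.55 cm³

Isotropic solid: β ≈ 3α = 6.6×10⁻⁵ /K; ΔT = 64 K
ΔV = 3αV₀ΔT = 3(22.0×10⁻⁶)(1550)(64) = 6.55 cm³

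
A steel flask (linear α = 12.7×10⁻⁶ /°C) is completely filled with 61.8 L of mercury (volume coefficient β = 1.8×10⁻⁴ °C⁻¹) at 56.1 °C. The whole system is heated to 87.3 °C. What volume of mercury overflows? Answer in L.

The flask also expands: β_container ≈ 3α = 3.81×10⁻⁵ /K
Net overflow = V₀(β_liq − 3α_cont)ΔT
β − 3α = 1.80×10⁻⁴ − 3.81×10⁻⁵ = 1.419×10⁻⁴ /K; ΔT = 31.2 K
ΔV = 61.8 × 1.419×10⁻⁴ × 31.2 = 0.274 L

0.274 L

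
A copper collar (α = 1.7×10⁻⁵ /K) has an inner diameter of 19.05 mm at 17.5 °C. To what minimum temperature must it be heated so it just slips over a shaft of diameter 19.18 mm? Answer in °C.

T = 419 °C

Required Δd = 19.18 − 19.05 = 0.13 mm
Δd = αd₀ΔT ⇒ ΔT = Δd/(αd₀) = 0.13 / (1.7×10⁻⁵ × 19.05) = 401.42 K
T_min = 17.5 + 401.42 = 418.92 °C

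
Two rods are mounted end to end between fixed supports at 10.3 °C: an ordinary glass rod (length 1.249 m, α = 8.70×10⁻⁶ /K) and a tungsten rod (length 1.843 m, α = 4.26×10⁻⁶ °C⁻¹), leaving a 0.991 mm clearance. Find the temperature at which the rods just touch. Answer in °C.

T = 63.2 °C

α₁L₁ = 1.08663×10⁻⁵ m/K, α₂L₂ = 7.85118×10⁻⁶ m/K → total 1.871748×10⁻⁵ m/K
ΔT = g/(α₁L₁+α₂L₂) = 9.91×10⁻⁴ / 1.871748×10⁻⁵ = 52.945 K
T = 10.3 + 52.945 = 63.245 °C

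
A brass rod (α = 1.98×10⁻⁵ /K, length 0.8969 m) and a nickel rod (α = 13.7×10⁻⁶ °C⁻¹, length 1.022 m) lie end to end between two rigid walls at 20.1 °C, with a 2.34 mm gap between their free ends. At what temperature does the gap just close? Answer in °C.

T = 93.8 °C

Gap closes when ΔL₁ + ΔL₂ = 2.34 mm = 2.34×10⁻³ m
(α₁L₁ + α₂L₂)ΔT = g
α₁L₁ + α₂L₂ = 1.98×10⁻⁵×0.8969 + 13.7×10⁻⁶×1.022 = 3.176002×10⁻⁵ m/K
ΔT = 2.34×10⁻³ / 3.176002×10⁻⁵ = 73.678 K
T = 20.1 + 73.678 = 93.778 °C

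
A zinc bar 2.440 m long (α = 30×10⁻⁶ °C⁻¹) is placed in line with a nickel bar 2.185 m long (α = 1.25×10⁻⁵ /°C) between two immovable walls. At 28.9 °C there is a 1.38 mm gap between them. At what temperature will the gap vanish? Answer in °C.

T = 42.6 °C

α₁L₁ = 7.320×10⁻⁵ m/K, α₂L₂ = 2.73125×10⁻⁵ m/K → total 1.005125×10⁻⁴ m/K
ΔT = g/(α₁L₁+α₂L₂) = 1.38×10⁻³ / 1.005125×10⁻⁴ = 13.730 K
T = 28.9 + 13.730 = 42.630 °C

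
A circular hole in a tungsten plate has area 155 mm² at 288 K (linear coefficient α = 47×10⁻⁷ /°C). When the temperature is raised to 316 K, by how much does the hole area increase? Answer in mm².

Area coefficient ≈ 2α; |ΔT| = 28 K
ΔA = 2αA₀ΔT = 2(47×10⁻⁷)(155)(28) = 0.0408 mm²

ΔA = 0.0408 mm²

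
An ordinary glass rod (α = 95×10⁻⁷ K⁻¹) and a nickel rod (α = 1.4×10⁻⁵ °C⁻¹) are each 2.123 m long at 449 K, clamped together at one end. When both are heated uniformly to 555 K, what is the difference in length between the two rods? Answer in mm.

ΔT = 106 K
ordinary glass: ΔL = 95×10⁻⁷ × 2.123 m × 106 = 2.1379×10⁻³ m = 2.1379 mm
nickel: ΔL = 1.4×10⁻⁵ × 2.123 m × 106 = 3.1505×10⁻³ m = 3.1505 mm
difference = 3.1505 − 2.1379 = 1.0126 mm

1.01 mm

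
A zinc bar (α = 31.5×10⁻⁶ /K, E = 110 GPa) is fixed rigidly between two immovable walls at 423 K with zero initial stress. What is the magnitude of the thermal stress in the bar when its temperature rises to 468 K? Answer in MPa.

σ = 156 MPa

Fully constrained: the free strain ε = αΔT is blocked, so σ = Eε = EαΔT.
|ΔT| = 45 K
σ = 110×10⁹ × 31.5×10⁻⁶ × 45 = 1.56×10⁸ Pa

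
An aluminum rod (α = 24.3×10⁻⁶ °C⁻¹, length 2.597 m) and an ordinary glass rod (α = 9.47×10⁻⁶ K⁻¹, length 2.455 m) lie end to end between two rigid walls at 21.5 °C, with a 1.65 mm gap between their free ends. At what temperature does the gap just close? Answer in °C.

Gap closes when ΔL₁ + ΔL₂ = 1.65 mm = 1.65×10⁻³ m
(α₁L₁ + α₂L₂)ΔT = g
α₁L₁ + α₂L₂ = 24.3×10⁻⁶×2.597 + 9.47×10⁻⁶×2.455 = 8.635595×10⁻⁵ m/K
ΔT = 1.65×10⁻³ / 8.635595×10⁻⁵ = 19.107 K
T = 21.5 + 19.107 = 40.607 °C

T = 40.6 °C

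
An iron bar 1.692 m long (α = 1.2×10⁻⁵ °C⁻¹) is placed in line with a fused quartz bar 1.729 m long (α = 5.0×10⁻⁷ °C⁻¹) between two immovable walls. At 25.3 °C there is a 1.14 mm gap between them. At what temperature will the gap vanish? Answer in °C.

T = 79.2 °C

Gap closes when ΔL₁ + ΔL₂ = 1.14 mm = 1.14×10⁻³ m
(α₁L₁ + α₂L₂)ΔT = g
α₁L₁ + α₂L₂ = 1.2×10⁻⁵×1.692 + 5.0×10⁻⁷×1.729 = 2.11685×10⁻⁵ m/K
ΔT = 1.14×10⁻³ / 2.11685×10⁻⁵ = 53.854 K
T = 25.3 + 53.854 = 79.154 °C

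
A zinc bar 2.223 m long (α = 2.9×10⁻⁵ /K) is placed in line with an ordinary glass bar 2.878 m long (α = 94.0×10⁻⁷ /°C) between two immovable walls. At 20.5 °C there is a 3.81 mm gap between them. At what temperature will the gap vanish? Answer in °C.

α₁L₁ = 6.4467×10⁻⁵ m/K, α₂L₂ = 2.70532×10⁻⁵ m/K → total 9.15202×10⁻⁵ m/K
ΔT = g/(α₁L₁+α₂L₂) = 3.81×10⁻³ / 9.15202×10⁻⁵ = 41.630 K
T = 20.5 + 41.630 = 62.130 °C

T = 62.1 °C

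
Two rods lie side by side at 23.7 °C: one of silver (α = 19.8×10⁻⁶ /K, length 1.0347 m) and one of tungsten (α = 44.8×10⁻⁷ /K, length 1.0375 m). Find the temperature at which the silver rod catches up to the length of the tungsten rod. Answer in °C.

T = 200.5 °C

L₁(1 + α₁ΔT) = L₂(1 + α₂ΔT) ⇒ ΔT = (L₂ − L₁)/(α₁L₁ − α₂L₂)
L₂ − L₁ = 1.0375 − 1.0347 = 2.80×10⁻³ m
α₁L₁ − α₂L₂ = 19.8×10⁻⁶×1.0347 − 44.8×10⁻⁷×1.0375 = 1.583906×10⁻⁵ m/K
ΔT = 2.80×10⁻³ / 1.583906×10⁻⁵ = 176.778 K
T = 23.7 + 176.778 = 200.478 °C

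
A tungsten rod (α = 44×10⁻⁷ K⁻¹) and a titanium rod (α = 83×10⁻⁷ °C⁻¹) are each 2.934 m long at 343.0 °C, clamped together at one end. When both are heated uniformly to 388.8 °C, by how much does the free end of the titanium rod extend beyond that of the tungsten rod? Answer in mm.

ΔT = 45.8 K
tungsten: ΔL = 44×10⁻⁷ × 2.934 m × 45.8 = 5.9126×10⁻⁴ m = 0.59126 mm
titanium: ΔL = 83×10⁻⁷ × 2.934 m × 45.8 = 1.1153×10⁻³ m = 1.1153 mm
difference = 1.1153 − 0.59126 = 0.52404 mm

0.524 mm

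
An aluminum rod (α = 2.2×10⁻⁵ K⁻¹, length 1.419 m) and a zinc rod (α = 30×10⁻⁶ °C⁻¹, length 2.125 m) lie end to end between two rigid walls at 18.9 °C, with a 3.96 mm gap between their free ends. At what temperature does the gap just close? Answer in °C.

α₁L₁ = 3.1218×10⁻⁵ m/K, α₂L₂ = 6.375×10⁻⁵ m/K → total 9.4968×10⁻⁵ m/K
ΔT = g/(α₁L₁+α₂L₂) = 3.96×10⁻³ / 9.4968×10⁻⁵ = 41.698 K
T = 18.9 + 41.698 = 60.598 °C

T = 60.6 °C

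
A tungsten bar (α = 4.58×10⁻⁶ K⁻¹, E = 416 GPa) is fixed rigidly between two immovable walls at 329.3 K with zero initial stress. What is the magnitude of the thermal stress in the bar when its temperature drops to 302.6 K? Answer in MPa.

σ = 50.9 MPa

Fully constrained: the free strain ε = αΔT is blocked, so σ = Eε = EαΔT.
|ΔT| = 26.7 K
σ = 416×10⁹ × 4.58×10⁻⁶ × 26.7 = 5.09×10⁷ Pa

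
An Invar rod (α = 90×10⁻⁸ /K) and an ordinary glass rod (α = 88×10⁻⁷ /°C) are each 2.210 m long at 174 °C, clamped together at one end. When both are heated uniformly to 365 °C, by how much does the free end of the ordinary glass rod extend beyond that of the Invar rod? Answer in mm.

ΔT = 191 K
Invar: ΔL = 90×10⁻⁸ × 2.210 m × 191 = 3.7990×10⁻⁴ m = 0.37990 mm
ordinary glass: ΔL = 88×10⁻⁷ × 2.210 m × 191 = 3.7146×10⁻³ m = 3.7146 mm
difference = 3.7146 − 0.37990 = 3.3347 mm

3.33 mm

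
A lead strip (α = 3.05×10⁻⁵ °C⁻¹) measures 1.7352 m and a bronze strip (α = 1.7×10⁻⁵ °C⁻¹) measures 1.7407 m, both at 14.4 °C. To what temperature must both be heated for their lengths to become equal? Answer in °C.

T = 250.1 °C

L₁(1 + α₁ΔT) = L₂(1 + α₂ΔT) ⇒ ΔT = (L₂ − L₁)/(α₁L₁ − α₂L₂)
L₂ − L₁ = 1.7407 − 1.7352 = 5.50×10⁻³ m
α₁L₁ − α₂L₂ = 3.05×10⁻⁵×1.7352 − 1.7×10⁻⁵×1.7407 = 2.33317×10⁻⁵ m/K
ΔT = 5.50×10⁻³ / 2.33317×10⁻⁵ = 235.731 K
T = 14.4 + 235.731 = 250.131 °C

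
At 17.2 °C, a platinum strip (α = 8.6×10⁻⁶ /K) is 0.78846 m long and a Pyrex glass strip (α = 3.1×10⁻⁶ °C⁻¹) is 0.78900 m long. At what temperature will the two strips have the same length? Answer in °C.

L₁(1 + α₁ΔT) = L₂(1 + α₂ΔT) ⇒ ΔT = (L₂ − L₁)/(α₁L₁ − α₂L₂)
L₂ − L₁ = 0.78900 − 0.78846 = 5.40×10⁻⁴ m
α₁L₁ − α₂L₂ = 8.6×10⁻⁶×0.78846 − 3.1×10⁻⁶×0.78900 = 4.334856×10⁻⁶ m/K
ΔT = 5.40×10⁻⁴ / 4.334856×10⁻⁶ = 124.572 K
T = 17.2 + 124.572 = 141.772 °C

T = 141.8 °C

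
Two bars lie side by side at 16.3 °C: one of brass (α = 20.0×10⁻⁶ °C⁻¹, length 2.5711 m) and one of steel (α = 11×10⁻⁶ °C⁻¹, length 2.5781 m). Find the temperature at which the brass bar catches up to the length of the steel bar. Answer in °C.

T = 319.8 °C

Equal length when α₁L₁ΔT − α₂L₂ΔT = L₂ − L₁ = 7.00×10⁻³ m
α₁L₁ = 5.1422×10⁻⁵, α₂L₂ = 2.83591×10⁻⁵ → Δ(αL) = 2.30629×10⁻⁵ m/K
ΔT = 7.00×10⁻³ / 2.30629×10⁻⁵ = 303.518 K, so T = 16.3 + 303.518 = 319.818 °C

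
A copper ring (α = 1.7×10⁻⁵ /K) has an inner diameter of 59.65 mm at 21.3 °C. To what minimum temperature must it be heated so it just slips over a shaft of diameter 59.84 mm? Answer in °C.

Required Δd = 59.84 − 59.65 = 0.19 mm
Δd = αd₀ΔT ⇒ ΔT = Δd/(αd₀) = 0.19 / (1.7×10⁻⁵ × 59.65) = 187.37 K
T_min = 21.3 + 187.37 = 208.67 °C

T = 209 °C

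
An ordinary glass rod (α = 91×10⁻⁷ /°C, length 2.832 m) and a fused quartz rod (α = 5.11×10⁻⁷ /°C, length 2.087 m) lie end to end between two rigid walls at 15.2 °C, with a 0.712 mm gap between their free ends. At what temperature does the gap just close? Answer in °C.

T = 41.7 °C

Gap closes when ΔL₁ + ΔL₂ = 0.712 mm = 7.12×10⁻⁴ m
(α₁L₁ + α₂L₂)ΔT = g
α₁L₁ + α₂L₂ = 91×10⁻⁷×2.832 + 5.11×10⁻⁷×2.087 = 2.6837657×10⁻⁵ m/K
ΔT = 7.12×10⁻⁴ / 2.6837657×10⁻⁵ = 26.530 K
T = 15.2 + 26.530 = 41.730 °C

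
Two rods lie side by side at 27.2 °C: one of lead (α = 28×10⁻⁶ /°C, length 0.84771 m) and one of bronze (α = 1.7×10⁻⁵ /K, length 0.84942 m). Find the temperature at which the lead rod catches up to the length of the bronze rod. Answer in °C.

Equal length when α₁L₁ΔT − α₂L₂ΔT = L₂ − L₁ = 1.71×10⁻³ m
α₁L₁ = 2.373588×10⁻⁵, α₂L₂ = 1.444014×10⁻⁵ → Δ(αL) = 9.29574×10⁻⁶ m/K
ΔT = 1.71×10⁻³ / 9.29574×10⁻⁶ = 183.955 K, so T = 27.2 + 183.955 = 211.155 °C

T = 211.2 °C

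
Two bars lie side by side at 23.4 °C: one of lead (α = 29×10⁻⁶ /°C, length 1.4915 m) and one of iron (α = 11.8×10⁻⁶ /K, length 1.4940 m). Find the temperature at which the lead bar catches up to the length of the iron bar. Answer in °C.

T = 121.0 °C

Equal length when α₁L₁ΔT − α₂L₂ΔT = L₂ − L₁ = 2.50×10⁻³ m
α₁L₁ = 4.32535×10⁻⁵, α₂L₂ = 1.76292×10⁻⁵ → Δ(αL) = 2.56243×10⁻⁵ m/K
ΔT = 2.50×10⁻³ / 2.56243×10⁻⁵ = 97.564 K, so T = 23.4 + 97.564 = 120.964 °C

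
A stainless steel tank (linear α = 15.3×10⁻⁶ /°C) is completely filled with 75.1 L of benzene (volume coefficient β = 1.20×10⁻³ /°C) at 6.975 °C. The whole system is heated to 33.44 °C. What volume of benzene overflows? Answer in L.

The tank also expands: β_container ≈ 3α = 4.59×10⁻⁵ /K
Net overflow = V₀(β_liq − 3α_cont)ΔT
β − 3α = 1.20×10⁻³ − 4.59×10⁻⁵ = 1.1541×10⁻³ /K; ΔT = 26.465 K
ΔV = 75.1 × 1.1541×10⁻³ × 26.465 = 2.29 L

2.29 L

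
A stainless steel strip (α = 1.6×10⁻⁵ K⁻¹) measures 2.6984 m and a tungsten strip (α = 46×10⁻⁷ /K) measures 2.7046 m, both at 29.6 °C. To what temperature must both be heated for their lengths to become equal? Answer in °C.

L₁(1 + α₁ΔT) = L₂(1 + α₂ΔT) ⇒ ΔT = (L₂ − L₁)/(α₁L₁ − α₂L₂)
L₂ − L₁ = 2.7046 − 2.6984 = 6.20×10⁻³ m
α₁L₁ − α₂L₂ = 1.6×10⁻⁵×2.6984 − 46×10⁻⁷×2.7046 = 3.073324×10⁻⁵ m/K
ΔT = 6.20×10⁻³ / 3.073324×10⁻⁵ = 201.736 K
T = 29.6 + 201.736 = 231.336 °C

T = 231.3 °C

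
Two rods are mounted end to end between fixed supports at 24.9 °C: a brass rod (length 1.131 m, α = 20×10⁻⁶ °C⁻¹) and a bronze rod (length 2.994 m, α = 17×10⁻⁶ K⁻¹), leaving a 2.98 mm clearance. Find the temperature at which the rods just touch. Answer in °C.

Gap closes when ΔL₁ + ΔL₂ = 2.98 mm = 2.98×10⁻³ m
(α₁L₁ + α₂L₂)ΔT = g
α₁L₁ + α₂L₂ = 20×10⁻⁶×1.131 + 17×10⁻⁶×2.994 = 7.3518×10⁻⁵ m/K
ΔT = 2.98×10⁻³ / 7.3518×10⁻⁵ = 40.534 K
T = 24.9 + 40.534 = 65.434 °C

T = 65.4 °C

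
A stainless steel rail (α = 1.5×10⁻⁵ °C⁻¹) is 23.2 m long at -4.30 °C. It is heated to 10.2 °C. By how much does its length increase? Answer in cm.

|ΔT| = |10.2 − (-4.30)| = 14.50 K
ΔL = αL₀ΔT = (1.5×10⁻⁵)(23.2)(14.50) = 5.05×10⁻³ m

ΔL = 0.505 cm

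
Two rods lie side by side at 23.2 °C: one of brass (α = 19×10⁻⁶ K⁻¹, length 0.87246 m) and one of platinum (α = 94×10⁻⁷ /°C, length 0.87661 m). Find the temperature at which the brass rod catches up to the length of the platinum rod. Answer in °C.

T = 521.0 °C

Equal length when α₁L₁ΔT − α₂L₂ΔT = L₂ − L₁ = 4.15×10⁻³ m
α₁L₁ = 1.657674×10⁻⁵, α₂L₂ = 8.240134×10⁻⁶ → Δ(αL) = 8.336606×10⁻⁶ m/K
ΔT = 4.15×10⁻³ / 8.336606×10⁻⁶ = 497.805 K, so T = 23.2 + 497.805 = 521.005 °C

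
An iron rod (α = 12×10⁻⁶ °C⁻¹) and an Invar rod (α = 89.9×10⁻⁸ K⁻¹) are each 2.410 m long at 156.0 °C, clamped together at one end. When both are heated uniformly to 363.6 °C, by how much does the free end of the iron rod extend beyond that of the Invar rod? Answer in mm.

ΔT = 207.6 K
iron: ΔL = 12×10⁻⁶ × 2.410 m × 207.6 = 6.0038×10⁻³ m = 6.0038 mm
Invar: ΔL = 89.9×10⁻⁸ × 2.410 m × 207.6 = 4.4978×10⁻⁴ m = 0.44978 mm
difference = 6.0038 − 0.44978 = 5.55402 mm

5.55 mm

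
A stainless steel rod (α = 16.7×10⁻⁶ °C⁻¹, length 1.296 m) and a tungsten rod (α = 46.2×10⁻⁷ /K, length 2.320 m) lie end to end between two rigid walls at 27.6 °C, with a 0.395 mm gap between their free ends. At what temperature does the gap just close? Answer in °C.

Gap closes when ΔL₁ + ΔL₂ = 0.395 mm = 3.95×10⁻⁴ m
(α₁L₁ + α₂L₂)ΔT = g
α₁L₁ + α₂L₂ = 16.7×10⁻⁶×1.296 + 46.2×10⁻⁷×2.320 = 3.23616×10⁻⁵ m/K
ΔT = 3.95×10⁻⁴ / 3.23616×10⁻⁵ = 12.206 K
T = 27.6 + 12.206 = 39.806 °C

T = 39.8 °C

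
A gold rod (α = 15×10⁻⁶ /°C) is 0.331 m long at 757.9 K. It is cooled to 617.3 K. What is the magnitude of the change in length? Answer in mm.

ΔL = 0.698 mm

|ΔT| = |617.3 − 757.9| = 140.6 K
ΔL = αL₀ΔT = (15×10⁻⁶)(0.331)(140.6) = 6.98×10⁻⁴ m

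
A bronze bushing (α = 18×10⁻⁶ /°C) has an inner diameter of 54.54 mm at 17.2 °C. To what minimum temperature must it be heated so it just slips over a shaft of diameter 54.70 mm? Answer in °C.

T = 180 °C

Required Δd = 54.70 − 54.54 = 0.16 mm
Δd = αd₀ΔT ⇒ ΔT = Δd/(αd₀) = 0.16 / (18×10⁻⁶ × 54.54) = 162.98 K
T_min = 17.2 + 162.98 = 180.18 °C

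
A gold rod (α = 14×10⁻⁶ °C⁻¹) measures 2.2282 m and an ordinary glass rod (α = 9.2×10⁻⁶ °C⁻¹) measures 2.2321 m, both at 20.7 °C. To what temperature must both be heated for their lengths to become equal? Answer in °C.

L₁(1 + α₁ΔT) = L₂(1 + α₂ΔT) ⇒ ΔT = (L₂ − L₁)/(α₁L₁ − α₂L₂)
L₂ − L₁ = 2.2321 − 2.2282 = 3.90×10⁻³ m
α₁L₁ − α₂L₂ = 14×10⁻⁶×2.2282 − 9.2×10⁻⁶×2.2321 = 1.065948×10⁻⁵ m/K
ΔT = 3.90×10⁻³ / 1.065948×10⁻⁵ = 365.872 K
T = 20.7 + 365.872 = 386.572 °C

T = 386.6 °C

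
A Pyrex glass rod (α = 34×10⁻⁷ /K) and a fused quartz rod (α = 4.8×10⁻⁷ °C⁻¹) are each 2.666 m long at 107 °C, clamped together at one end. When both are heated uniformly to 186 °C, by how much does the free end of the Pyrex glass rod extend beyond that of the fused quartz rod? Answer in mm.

ΔT = 79 K
Pyrex glass: ΔL = 34×10⁻⁷ × 2.666 m × 79 = 7.1609×10⁻⁴ m = 0.71609 mm
fused quartz: ΔL = 4.8×10⁻⁷ × 2.666 m × 79 = 1.0109×10⁻⁴ m = 0.10109 mm
difference = 0.71609 − 0.10109 = 0.61500 mm

0.615 mm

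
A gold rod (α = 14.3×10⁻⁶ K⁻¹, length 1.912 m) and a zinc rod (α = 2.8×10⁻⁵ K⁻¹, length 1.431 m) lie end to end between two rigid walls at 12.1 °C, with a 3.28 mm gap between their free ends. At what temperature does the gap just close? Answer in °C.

T = 60.8 °C

Gap closes when ΔL₁ + ΔL₂ = 3.28 mm = 3.28×10⁻³ m
(α₁L₁ + α₂L₂)ΔT = g
α₁L₁ + α₂L₂ = 14.3×10⁻⁶×1.912 + 2.8×10⁻⁵×1.431 = 6.74096×10⁻⁵ m/K
ΔT = 3.28×10⁻³ / 6.74096×10⁻⁵ = 48.658 K
T = 12.1 + 48.658 = 60.758 °C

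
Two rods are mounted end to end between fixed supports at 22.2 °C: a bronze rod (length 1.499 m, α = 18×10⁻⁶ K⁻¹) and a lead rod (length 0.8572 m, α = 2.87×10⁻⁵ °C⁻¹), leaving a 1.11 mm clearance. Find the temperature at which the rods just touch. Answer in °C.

Gap closes when ΔL₁ + ΔL₂ = 1.11 mm = 1.11×10⁻³ m
(α₁L₁ + α₂L₂)ΔT = g
α₁L₁ + α₂L₂ = 18×10⁻⁶×1.499 + 2.87×10⁻⁵×0.8572 = 5.158364×10⁻⁵ m/K
ΔT = 1.11×10⁻³ / 5.158364×10⁻⁵ = 21.518 K
T = 22.2 + 21.518 = 43.718 °C

T = 43.7 °C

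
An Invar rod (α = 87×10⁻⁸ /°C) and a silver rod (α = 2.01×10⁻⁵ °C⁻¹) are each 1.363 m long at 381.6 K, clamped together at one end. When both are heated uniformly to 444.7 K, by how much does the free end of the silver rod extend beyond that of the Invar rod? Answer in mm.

ΔT = 63.1 K
Invar: ΔL = 87×10⁻⁸ × 1.363 m × 63.1 = 7.4825×10⁻⁵ m = 0.074825 mm
silver: ΔL = 2.01×10⁻⁵ × 1.363 m × 63.1 = 1.7287×10⁻³ m = 1.7287 mm
difference = 1.7287 − 0.074825 = 1.653875 mm

1.65 mm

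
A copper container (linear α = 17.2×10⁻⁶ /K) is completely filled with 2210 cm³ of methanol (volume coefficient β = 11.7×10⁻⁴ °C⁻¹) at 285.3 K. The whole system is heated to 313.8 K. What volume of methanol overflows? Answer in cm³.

The container also expands: β_container ≈ 3α = 5.16×10⁻⁵ /K
Net overflow = V₀(β_liq − 3α_cont)ΔT
β − 3α = 1.17×10⁻³ − 5.16×10⁻⁵ = 1.1184×10⁻³ /K; ΔT = 28.5 K
ΔV = 2210 × 1.1184×10⁻³ × 28.5 = 70.4 cm³

70.4 cm³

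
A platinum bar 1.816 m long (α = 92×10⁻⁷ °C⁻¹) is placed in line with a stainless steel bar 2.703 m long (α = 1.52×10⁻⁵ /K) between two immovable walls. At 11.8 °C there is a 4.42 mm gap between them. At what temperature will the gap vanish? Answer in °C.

α₁L₁ = 1.67072×10⁻⁵ m/K, α₂L₂ = 4.10856×10⁻⁵ m/K → total 5.77928×10⁻⁵ m/K
ΔT = g/(α₁L₁+α₂L₂) = 4.42×10⁻³ / 5.77928×10⁻⁵ = 76.480 K
T = 11.8 + 76.480 = 88.280 °C

T = 88.3 °C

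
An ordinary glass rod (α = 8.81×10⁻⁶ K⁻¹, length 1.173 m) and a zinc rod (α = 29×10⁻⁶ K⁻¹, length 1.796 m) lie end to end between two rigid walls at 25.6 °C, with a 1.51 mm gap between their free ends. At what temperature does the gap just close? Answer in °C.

T = 49.8 °C

α₁L₁ = 1.033413×10⁻⁵ m/K, α₂L₂ = 5.2084×10⁻⁵ m/K → total 6.241813×10⁻⁵ m/K
ΔT = g/(α₁L₁+α₂L₂) = 1.51×10⁻³ / 6.241813×10⁻⁵ = 24.192 K
T = 25.6 + 24.192 = 49.792 °C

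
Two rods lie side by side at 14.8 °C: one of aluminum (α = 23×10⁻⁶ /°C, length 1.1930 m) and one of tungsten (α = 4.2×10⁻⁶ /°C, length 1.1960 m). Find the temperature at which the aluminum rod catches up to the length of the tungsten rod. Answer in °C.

L₁(1 + α₁ΔT) = L₂(1 + α₂ΔT) ⇒ ΔT = (L₂ − L₁)/(α₁L₁ − α₂L₂)
L₂ − L₁ = 1.1960 − 1.1930 = 3.00×10⁻³ m
α₁L₁ − α₂L₂ = 23×10⁻⁶×1.1930 − 4.2×10⁻⁶×1.1960 = 2.24158×10⁻⁵ m/K
ΔT = 3.00×10⁻³ / 2.24158×10⁻⁵ = 133.834 K
T = 14.8 + 133.834 = 148.634 °C

T = 148.6 °C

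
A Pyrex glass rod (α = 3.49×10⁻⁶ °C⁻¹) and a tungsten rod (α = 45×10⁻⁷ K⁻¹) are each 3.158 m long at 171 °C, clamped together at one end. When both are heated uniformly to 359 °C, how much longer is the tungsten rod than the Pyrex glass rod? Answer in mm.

0.600 mm

ΔT = 188 K
Pyrex glass: ΔL = 3.49×10⁻⁶ × 3.158 m × 188 = 2.0720×10⁻³ m = 2.0720 mm
tungsten: ΔL = 45×10⁻⁷ × 3.158 m × 188 = 2.6717×10⁻³ m = 2.6717 mm
difference = 2.6717 − 2.0720 = 0.5997 mm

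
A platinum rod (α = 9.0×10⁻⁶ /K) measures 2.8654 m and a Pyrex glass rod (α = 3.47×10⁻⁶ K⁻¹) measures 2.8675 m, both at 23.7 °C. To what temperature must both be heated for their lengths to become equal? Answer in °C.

Equal length when α₁L₁ΔT − α₂L₂ΔT = L₂ − L₁ = 2.10×10⁻³ m
α₁L₁ = 2.57886×10⁻⁵, α₂L₂ = 9.950225×10⁻⁶ → Δ(αL) = 1.5838375×10⁻⁵ m/K
ΔT = 2.10×10⁻³ / 1.5838375×10⁻⁵ = 132.589 K, so T = 23.7 + 132.589 = 156.289 °C

T = 156.3 °C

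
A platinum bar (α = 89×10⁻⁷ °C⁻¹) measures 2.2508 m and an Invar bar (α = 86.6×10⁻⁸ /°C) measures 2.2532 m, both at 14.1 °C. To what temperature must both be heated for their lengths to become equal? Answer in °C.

L₁(1 + α₁ΔT) = L₂(1 + α₂ΔT) ⇒ ΔT = (L₂ − L₁)/(α₁L₁ − α₂L₂)
L₂ − L₁ = 2.2532 − 2.2508 = 2.40×10⁻³ m
α₁L₁ − α₂L₂ = 89×10⁻⁷×2.2508 − 86.6×10⁻⁸×2.2532 = 1.80808488×10⁻⁵ m/K
ΔT = 2.40×10⁻³ / 1.80808488×10⁻⁵ = 132.737 K
T = 14.1 + 132.737 = 146.837 °C

T = 146.8 °C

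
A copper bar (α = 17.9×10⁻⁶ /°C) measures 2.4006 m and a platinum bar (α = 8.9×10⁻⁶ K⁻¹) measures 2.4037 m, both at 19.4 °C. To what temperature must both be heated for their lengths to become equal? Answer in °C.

T = 163.1 °C

L₁(1 + α₁ΔT) = L₂(1 + α₂ΔT) ⇒ ΔT = (L₂ − L₁)/(α₁L₁ − α₂L₂)
L₂ − L₁ = 2.4037 − 2.4006 = 3.10×10⁻³ m
α₁L₁ − α₂L₂ = 17.9×10⁻⁶×2.4006 − 8.9×10⁻⁶×2.4037 = 2.157781×10⁻⁵ m/K
ΔT = 3.10×10⁻³ / 2.157781×10⁻⁵ = 143.666 K
T = 19.4 + 143.666 = 163.066 °C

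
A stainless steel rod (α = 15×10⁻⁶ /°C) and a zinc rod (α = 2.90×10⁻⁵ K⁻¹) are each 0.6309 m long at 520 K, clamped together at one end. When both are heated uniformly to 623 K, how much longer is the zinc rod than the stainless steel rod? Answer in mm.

0.910 mm

ΔT = 103 K
stainless steel: ΔL = 15×10⁻⁶ × 0.6309 m × 103 = 9.7474×10⁻⁴ m = 0.97474 mm
zinc: ΔL = 2.90×10⁻⁵ × 0.6309 m × 103 = 1.8845×10⁻³ m = 1.8845 mm
difference = 1.8845 − 0.97474 = 0.90976 mm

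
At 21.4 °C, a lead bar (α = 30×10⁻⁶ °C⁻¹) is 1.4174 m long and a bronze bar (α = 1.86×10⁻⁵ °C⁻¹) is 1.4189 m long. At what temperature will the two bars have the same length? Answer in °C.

T = 114.4 °C

L₁(1 + α₁ΔT) = L₂(1 + α₂ΔT) ⇒ ΔT = (L₂ − L₁)/(α₁L₁ − α₂L₂)
L₂ − L₁ = 1.4189 − 1.4174 = 1.50×10⁻³ m
α₁L₁ − α₂L₂ = 30×10⁻⁶×1.4174 − 1.86×10⁻⁵×1.4189 = 1.613046×10⁻⁵ m/K
ΔT = 1.50×10⁻³ / 1.613046×10⁻⁵ = 92.992 K
T = 21.4 + 92.992 = 114.392 °C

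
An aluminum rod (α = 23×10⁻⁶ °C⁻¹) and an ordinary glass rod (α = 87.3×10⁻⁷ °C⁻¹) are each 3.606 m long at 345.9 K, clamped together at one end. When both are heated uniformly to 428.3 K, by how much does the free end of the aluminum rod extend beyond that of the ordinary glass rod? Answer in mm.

4.24 mm

ΔT = 82.4 K
aluminum: ΔL = 23×10⁻⁶ × 3.606 m × 82.4 = 6.8341×10⁻³ m = 6.8341 mm
ordinary glass: ΔL = 87.3×10⁻⁷ × 3.606 m × 82.4 = 2.5940×10⁻³ m = 2.5940 mm
difference = 6.8341 − 2.5940 = 4.2401 mm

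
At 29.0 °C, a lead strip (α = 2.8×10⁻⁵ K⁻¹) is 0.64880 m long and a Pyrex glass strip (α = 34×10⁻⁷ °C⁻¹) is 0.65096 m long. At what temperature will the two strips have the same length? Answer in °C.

Equal length when α₁L₁ΔT − α₂L₂ΔT = L₂ − L₁ = 2.16×10⁻³ m
α₁L₁ = 1.81664×10⁻⁵, α₂L₂ = 2.213264×10⁻⁶ → Δ(αL) = 1.5953136×10⁻⁵ m/K
ΔT = 2.16×10⁻³ / 1.5953136×10⁻⁵ = 135.397 K, so T = 29.0 + 135.397 = 164.397 °C

T = 164.4 °C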